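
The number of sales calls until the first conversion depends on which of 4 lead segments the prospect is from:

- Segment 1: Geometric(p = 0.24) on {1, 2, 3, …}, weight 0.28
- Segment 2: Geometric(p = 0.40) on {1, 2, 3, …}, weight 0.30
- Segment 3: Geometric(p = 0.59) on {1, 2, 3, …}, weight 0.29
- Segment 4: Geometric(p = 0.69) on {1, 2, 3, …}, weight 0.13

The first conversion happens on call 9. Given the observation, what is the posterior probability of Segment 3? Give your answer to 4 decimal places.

0.0142

Posterior ∝ prior × likelihood, so P(k | x) ∝ π_k f_k(x); normalise over all components.
Evaluate each component's likelihood at the observed value:
  L_1 = 0.24·(1−0.24)^8 = 0.24·0.111303 = 0.0267128
  L_2 = 0.40·(1−0.40)^8 = 0.40·0.0167962 = 0.00671846
  L_3 = 0.59·(1−0.59)^8 = 0.59·0.000798493 = 0.000471111
  L_4 = 0.69·(1−0.69)^8 = 0.69·8.52891e-05 = 5.88495e-05
Unnormalised posteriors:
  π_1·L_1 = 0.28 × 0.0267128 = 0.00747959
  π_2·L_2 = 0.30 × 0.00671846 = 0.00201554
  π_3·L_3 = 0.29 × 0.000471111 = 0.000136622
  π_4·L_4 = 0.13 × 5.88495e-05 = 7.65043e-06
Evidence: 0.00747959 + 0.00201554 + 0.000136622 + 7.65043e-06 = 0.00963941
So the posterior for Segment 3 is 0.000136622 / 0.00963941 ≈ 0.0142.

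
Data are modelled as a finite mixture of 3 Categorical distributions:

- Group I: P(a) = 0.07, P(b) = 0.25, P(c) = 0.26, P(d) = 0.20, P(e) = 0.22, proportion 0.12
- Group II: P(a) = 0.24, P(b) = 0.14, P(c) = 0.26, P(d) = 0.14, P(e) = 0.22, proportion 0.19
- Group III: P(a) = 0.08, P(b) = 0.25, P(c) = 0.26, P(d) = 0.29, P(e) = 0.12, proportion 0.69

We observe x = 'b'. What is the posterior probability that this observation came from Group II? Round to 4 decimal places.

0.1161

Apply Bayes' rule: the posterior for each component is proportional to its prior times its likelihood at x.
Categorical probabilities:
  p_I = 0.25
  p_II = 0.14
  p_III = 0.25
Weight by the priors:
  P(Z=I)·p_I = 0.12 × 0.25 = 0.03
  P(Z=II)·p_II = 0.19 × 0.14 = 0.0266
  P(Z=III)·p_III = 0.69 × 0.25 = 0.1725
Evidence: 0.03 + 0.0266 + 0.1725 = 0.2291
P(Group II | x) ≈ 0.1161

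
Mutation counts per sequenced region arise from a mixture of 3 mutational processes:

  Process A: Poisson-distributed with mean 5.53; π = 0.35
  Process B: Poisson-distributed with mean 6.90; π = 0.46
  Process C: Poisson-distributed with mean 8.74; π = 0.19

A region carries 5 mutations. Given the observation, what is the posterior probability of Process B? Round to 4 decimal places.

0.4537

P(component k | x) = π_k·f_k(x) / marginal(x), where marginal(x) = Σ_j π_j·f_j(x).
Poisson probabilities:
  p_A = 0.170921
  p_B = 0.131351
  p_C = 0.0680209
Multiply by the mixture weights:
  π_A·p_A = 0.35 × 0.170921 = 0.0598224
  π_B·p_B = 0.46 × 0.131351 = 0.0604213
  π_C·p_C = 0.19 × 0.0680209 = 0.012924
Evidence: 0.0598224 + 0.0604213 + 0.012924 = 0.133168
P(Process B | the observation) ≈ 0.4537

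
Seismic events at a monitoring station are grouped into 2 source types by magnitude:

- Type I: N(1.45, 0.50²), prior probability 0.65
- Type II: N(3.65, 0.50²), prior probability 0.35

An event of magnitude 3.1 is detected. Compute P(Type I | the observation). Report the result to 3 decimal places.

0.014

By Bayes' theorem, P(k | x) = π_k f_k(x) / Σ_j π_j f_j(x).
Component likelihoods at x = 3.1:
  f_I = (1/(0.50·√(2π)))·exp(−(3.1−1.45)²/(2·0.50²)) = 0.797885·exp(-5.44500) = 0.00344514
  f_II = (1/(0.50·√(2π)))·exp(−(3.1−3.65)²/(2·0.50²)) = 0.797885·exp(-0.60500) = 0.435704
Weight by the priors:
  π_I·f_I = 0.65 × 0.00344514 = 0.00223934
  π_II·f_II = 0.35 × 0.435704 = 0.152497
Evidence: 0.00223934 + 0.152497 = 0.154736
So the posterior for Type I is 0.00223934 / 0.154736 ≈ 0.014.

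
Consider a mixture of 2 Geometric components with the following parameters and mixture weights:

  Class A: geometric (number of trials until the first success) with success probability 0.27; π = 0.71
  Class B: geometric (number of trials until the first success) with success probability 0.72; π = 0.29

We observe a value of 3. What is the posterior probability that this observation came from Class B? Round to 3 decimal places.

P(component k | x) = w_k·f_k(x) / marginal(x), where marginal(x) = Σ_j w_j·f_j(x).
Component likelihoods at x = 3:
  L_A = 0.27·(1−0.27)^2 = 0.27·0.5329 = 0.143883
  L_B = 0.72·(1−0.72)^2 = 0.72·0.0784 = 0.056448
Weight by the priors:
  w_A·L_A = 0.71 × 0.143883 = 0.102157
  w_B·L_B = 0.29 × 0.056448 = 0.0163699
Marginal: 0.102157 + 0.0163699 = 0.118527
P(Class B | x) ≈ 0.138

0.138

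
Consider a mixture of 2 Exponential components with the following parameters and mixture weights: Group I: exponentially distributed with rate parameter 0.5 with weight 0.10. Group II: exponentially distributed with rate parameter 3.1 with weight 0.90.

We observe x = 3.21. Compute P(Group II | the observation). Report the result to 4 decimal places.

0.0131

The responsibility of component k is w_k f_k(x) divided by Σ_j w_j f_j(x).
Exponential densities:
  L_I = 0.5·e^(−0.5·3.21) = 0.5·e^(−1.6050) = 0.100445
  L_II = 3.1·e^(−3.1·3.21) = 3.1·e^(−9.9510) = 0.000147808
Multiply by the mixture weights:
  w_I·L_I = 0.10 × 0.100445 = 0.0100445
  w_II·L_II = 0.90 × 0.000147808 = 0.000133027
Denominator: 0.0100445 + 0.000133027 = 0.0101775
P(Group II | x) ≈ 0.0131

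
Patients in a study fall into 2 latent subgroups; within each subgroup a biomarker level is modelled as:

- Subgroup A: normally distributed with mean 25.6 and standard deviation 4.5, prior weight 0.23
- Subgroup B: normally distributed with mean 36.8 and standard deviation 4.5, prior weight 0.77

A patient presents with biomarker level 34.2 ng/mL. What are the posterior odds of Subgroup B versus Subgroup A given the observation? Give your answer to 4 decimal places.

Posterior odds = (w_i f_i(x)) / (w_j f_j(x)); the normalising sum cancels.
Normal densities:
  L_A = 0.0142758
  L_B = 0.0750253
Posterior odds = (w_B·L_B) / (w_A·L_A) = (0.77·0.0750253) / (0.23·0.0142758) = 0.0577695 / 0.00328344 ≈ 17.5942

17.5942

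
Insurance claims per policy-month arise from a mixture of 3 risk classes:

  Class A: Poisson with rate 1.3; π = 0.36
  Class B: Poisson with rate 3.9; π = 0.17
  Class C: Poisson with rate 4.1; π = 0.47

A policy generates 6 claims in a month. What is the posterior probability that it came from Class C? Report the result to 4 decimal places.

0.7462

The responsibility of component k is P(Z=k) f_k(x) divided by Σ_j P(Z=j) f_j(x).
Evaluate each component's likelihood at the observed value:
  L_A = 0.00182703
  L_B = 0.0989251
  L_C = 0.109336
Unnormalised posteriors:
  P(Z=A)·L_A = 0.36 × 0.00182703 = 0.000657729
  P(Z=B)·L_B = 0.17 × 0.0989251 = 0.0168173
  P(Z=C)·L_C = 0.47 × 0.109336 = 0.0513879
Normaliser: 0.000657729 + 0.0168173 + 0.0513879 = 0.0688629
P(Class C | x) ≈ 0.7462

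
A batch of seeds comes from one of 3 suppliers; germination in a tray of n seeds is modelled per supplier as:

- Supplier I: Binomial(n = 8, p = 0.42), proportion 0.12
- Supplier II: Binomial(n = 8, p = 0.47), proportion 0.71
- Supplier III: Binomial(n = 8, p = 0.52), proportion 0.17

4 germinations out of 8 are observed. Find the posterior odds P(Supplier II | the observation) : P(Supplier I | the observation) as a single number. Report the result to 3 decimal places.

6.469

Since P(k|x) ∝ π_k f_k(x), the posterior odds are π_i f_i(x) / (π_j f_j(x)).
Binomial probabilities:
  p_I = C(8,4)·0.42^4·0.58^4 = 70·0.031117·0.113165 = 0.246494
  p_II = C(8,4)·0.47^4·0.53^4 = 70·0.0487968·0.0789048 = 0.269521
  p_III = C(8,4)·0.52^4·0.48^4 = 70·0.0731162·0.0530842 = 0.271692
Odds = (0.71/0.12) × (0.269521/0.246494) = 5.91667 × 1.09342 ≈ 6.469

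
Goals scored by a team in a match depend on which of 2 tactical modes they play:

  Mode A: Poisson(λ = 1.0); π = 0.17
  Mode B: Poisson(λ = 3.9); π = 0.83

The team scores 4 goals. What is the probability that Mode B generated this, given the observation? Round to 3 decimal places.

0.984

P(component k | x) = w_k·f_k(x) / marginal(x), where marginal(x) = Σ_j w_j·f_j(x).
Poisson probabilities:
  L_A = 0.0153283
  L_B = 0.195119
Prior × likelihood for each component:
  w_A·L_A = 0.17 × 0.0153283 = 0.00260581
  w_B·L_B = 0.83 × 0.195119 = 0.161948
Sum: 0.00260581 + 0.161948 = 0.164554
P(Mode B | x) ≈ 0.984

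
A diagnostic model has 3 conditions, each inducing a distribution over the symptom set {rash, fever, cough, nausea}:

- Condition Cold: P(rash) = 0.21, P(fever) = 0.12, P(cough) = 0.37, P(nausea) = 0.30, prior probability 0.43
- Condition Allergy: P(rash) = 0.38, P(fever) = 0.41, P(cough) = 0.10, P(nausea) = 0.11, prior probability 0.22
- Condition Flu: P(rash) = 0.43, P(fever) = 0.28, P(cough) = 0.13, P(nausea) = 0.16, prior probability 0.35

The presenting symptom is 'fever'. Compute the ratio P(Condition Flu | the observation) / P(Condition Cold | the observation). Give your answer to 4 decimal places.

1.8992

Only the two components matter; the odds are (π_i f_i(x)) / (π_j f_j(x)).
Component likelihoods at x = 'fever':
  L_Cold = P(fever | comp) = 0.12
  L_Allergy = P(fever | comp) = 0.41
  L_Flu = P(fever | comp) = 0.28
Posterior odds = (π_Flu·L_Flu) / (π_Cold·L_Cold) = (0.35·0.28) / (0.43·0.12) = 0.098 / 0.0516 ≈ 1.8992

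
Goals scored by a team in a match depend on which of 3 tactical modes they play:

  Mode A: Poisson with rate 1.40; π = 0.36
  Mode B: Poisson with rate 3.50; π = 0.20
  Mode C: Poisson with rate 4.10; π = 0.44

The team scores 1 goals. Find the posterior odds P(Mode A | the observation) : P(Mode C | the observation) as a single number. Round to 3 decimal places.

4.157

The posterior odds equal the prior odds times the likelihood ratio: (P(Z=i)/P(Z=j))·(f_i(x)/f_j(x)).
Poisson probabilities:
  L_A = e^(−1.40)·1.40^1/1! = 0.345236
  L_B = e^(−3.50)·3.50^1/1! = 0.105691
  L_C = e^(−4.10)·4.10^1/1! = 0.067948
0.124285 / 0.0298971 ≈ 4.157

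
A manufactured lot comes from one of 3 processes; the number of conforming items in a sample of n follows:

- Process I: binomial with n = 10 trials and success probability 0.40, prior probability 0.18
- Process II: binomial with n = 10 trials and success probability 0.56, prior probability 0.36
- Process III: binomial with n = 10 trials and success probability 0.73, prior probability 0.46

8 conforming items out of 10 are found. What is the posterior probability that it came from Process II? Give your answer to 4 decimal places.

Apply Bayes' rule: the posterior for each component is proportional to its prior times its likelihood at x.
Binomial probabilities:
  f_I = C(10,8)·0.40^8·0.60^2 = 45·0.00065536·0.36 = 0.0106168
  f_II = C(10,8)·0.56^8·0.44^2 = 45·0.00967173·0.1936 = 0.0842601
  f_III = C(10,8)·0.73^8·0.27^2 = 45·0.080646·0.0729 = 0.264559
Weight by the priors:
  π_I·f_I = 0.18 × 0.0106168 = 0.00191103
  π_II·f_II = 0.36 × 0.0842601 = 0.0303336
  π_III·f_III = 0.46 × 0.264559 = 0.121697
Marginal: 0.00191103 + 0.0303336 + 0.121697 = 0.153942
P(Process II | data) ≈ 0.1970

0.1970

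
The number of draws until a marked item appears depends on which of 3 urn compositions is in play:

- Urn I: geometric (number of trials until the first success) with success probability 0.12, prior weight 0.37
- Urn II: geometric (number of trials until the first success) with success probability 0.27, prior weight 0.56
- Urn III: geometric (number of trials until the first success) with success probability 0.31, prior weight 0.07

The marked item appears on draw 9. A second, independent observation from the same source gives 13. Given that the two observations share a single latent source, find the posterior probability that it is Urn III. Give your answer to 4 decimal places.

Posterior ∝ prior × likelihood, so P(k | x) ∝ π_k f_k(x); normalise over all components.
Since both observations come from the same component, the likelihood for component k is f_k(x₁)·f_k(x₂).
  f_I = [0.12·(1−0.12)^8 = 0.12·0.359635 = 0.0431561] × [0.0258805] = 0.0011169
  f_II = [0.27·(1−0.27)^8 = 0.27·0.080646 = 0.0217744] × [0.00618355] = 0.000134643
  f_III = [0.31·(1−0.31)^8 = 0.31·0.0513798 = 0.0159277] × [0.00361036] = 5.75049e-05
Unnormalised posteriors:
  π_I·f_I = 0.37 × 0.0011169 = 0.000413255
  π_II·f_II = 0.56 × 0.000134643 = 7.54002e-05
  π_III·f_III = 0.07 × 5.75049e-05 = 4.02535e-06
Sum: 0.000413255 + 7.54002e-05 + 4.02535e-06 = 0.00049268
P(Urn III | x₁, x₂) = 4.02535e-06 / 0.00049268 ≈ 0.0082

0.0082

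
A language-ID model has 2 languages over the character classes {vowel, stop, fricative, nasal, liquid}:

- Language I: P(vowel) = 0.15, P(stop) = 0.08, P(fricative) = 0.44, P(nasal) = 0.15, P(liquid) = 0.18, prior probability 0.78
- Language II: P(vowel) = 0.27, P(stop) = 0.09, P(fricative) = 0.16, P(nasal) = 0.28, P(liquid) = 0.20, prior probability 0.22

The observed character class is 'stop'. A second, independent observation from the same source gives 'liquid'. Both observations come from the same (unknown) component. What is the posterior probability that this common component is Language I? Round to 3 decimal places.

0.739

Posterior ∝ prior × likelihood, so P(k | x) ∝ π_k f_k(x); normalise over all components.
Since both observations come from the same component, the likelihood for component k is f_k(x₁)·f_k(x₂).
  p_I = [P(stop | comp) = 0.08] × [0.18] = 0.0144
  p_II = [P(stop | comp) = 0.09] × [0.2] = 0.018
Unnormalised posteriors:
  π_I·p_I = 0.78 × 0.0144 = 0.011232
  π_II·p_II = 0.22 × 0.018 = 0.00396
Sum: 0.011232 + 0.00396 = 0.015192
P(Language I | x) = 0.011232 / 0.015192 ≈ 0.739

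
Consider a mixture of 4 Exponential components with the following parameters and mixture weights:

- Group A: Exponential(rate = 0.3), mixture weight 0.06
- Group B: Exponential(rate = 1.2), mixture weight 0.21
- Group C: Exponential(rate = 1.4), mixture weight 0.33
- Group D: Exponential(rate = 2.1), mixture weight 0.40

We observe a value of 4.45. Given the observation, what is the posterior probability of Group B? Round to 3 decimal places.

0.174

By Bayes' theorem, P(k | x) = w_k f_k(x) / Σ_j w_j f_j(x).
Component likelihoods at x = 4.45:
  L_A = 0.0789475
  L_B = 0.00575504
  L_C = 0.00275723
  L_D = 0.000183543
Multiply by the mixture weights:
  w_A·L_A = 0.06 × 0.0789475 = 0.00473685
  w_B·L_B = 0.21 × 0.00575504 = 0.00120856
  w_C·L_C = 0.33 × 0.00275723 = 0.000909887
  w_D·L_D = 0.40 × 0.000183543 = 7.34171e-05
Evidence: 0.00473685 + 0.00120856 + 0.000909887 + 7.34171e-05 = 0.00692871
P(Group B | the observation) ≈ 0.174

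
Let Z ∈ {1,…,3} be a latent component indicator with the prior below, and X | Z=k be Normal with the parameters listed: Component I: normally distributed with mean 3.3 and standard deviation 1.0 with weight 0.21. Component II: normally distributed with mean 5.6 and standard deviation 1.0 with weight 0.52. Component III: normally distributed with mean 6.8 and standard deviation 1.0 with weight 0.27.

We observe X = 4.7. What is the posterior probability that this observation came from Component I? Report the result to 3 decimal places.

Apply Bayes' rule: the posterior for each component is proportional to its prior times its likelihood at x.
Evaluate each component's likelihood at the observed value:
  L_I = 0.149727
  L_II = 0.266085
  L_III = 0.0439836
Unnormalised posteriors:
  w_I·L_I = 0.21 × 0.149727 = 0.0314428
  w_II·L_II = 0.52 × 0.266085 = 0.138364
  w_III·L_III = 0.27 × 0.0439836 = 0.0118756
Sum: 0.0314428 + 0.138364 + 0.0118756 = 0.181683
So the posterior for Component I is 0.0314428 / 0.181683 ≈ 0.173.

0.173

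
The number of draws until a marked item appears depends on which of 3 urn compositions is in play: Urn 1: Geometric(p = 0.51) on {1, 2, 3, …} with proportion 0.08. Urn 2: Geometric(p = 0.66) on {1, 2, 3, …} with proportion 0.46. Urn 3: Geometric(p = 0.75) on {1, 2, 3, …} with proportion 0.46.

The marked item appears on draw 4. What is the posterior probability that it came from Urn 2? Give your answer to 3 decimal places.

Apply Bayes' rule: the posterior for each component is proportional to its prior times its likelihood at x.
Evaluate each component's likelihood at the observed value:
  L_1 = 0.060001
  L_2 = 0.0259406
  L_3 = 0.0117188
Multiply by the mixture weights:
  π_1·L_1 = 0.08 × 0.060001 = 0.00480008
  π_2·L_2 = 0.46 × 0.0259406 = 0.0119327
  π_3·L_3 = 0.46 × 0.0117188 = 0.00539063
Evidence: 0.00480008 + 0.0119327 + 0.00539063 = 0.0221234
So the posterior for Urn 2 is 0.0119327 / 0.0221234 ≈ 0.539.

0.539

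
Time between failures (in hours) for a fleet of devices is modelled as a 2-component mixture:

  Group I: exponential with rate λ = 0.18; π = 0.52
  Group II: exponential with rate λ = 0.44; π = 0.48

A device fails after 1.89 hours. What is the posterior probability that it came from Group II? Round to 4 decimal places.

Posterior ∝ prior × likelihood, so P(k | x) ∝ w_k f_k(x); normalise over all components.
Exponential densities:
  f_I = 0.18·e^(−0.18·1.89) = 0.18·e^(−0.3402) = 0.128093
  f_II = 0.44·e^(−0.44·1.89) = 0.44·e^(−0.8316) = 0.191555
Multiply by the mixture weights:
  w_I·f_I = 0.52 × 0.128093 = 0.0666084
  w_II·f_II = 0.48 × 0.191555 = 0.0919464
Sum: 0.0666084 + 0.0919464 = 0.158555
P(Group II | x) ≈ 0.5799

0.5799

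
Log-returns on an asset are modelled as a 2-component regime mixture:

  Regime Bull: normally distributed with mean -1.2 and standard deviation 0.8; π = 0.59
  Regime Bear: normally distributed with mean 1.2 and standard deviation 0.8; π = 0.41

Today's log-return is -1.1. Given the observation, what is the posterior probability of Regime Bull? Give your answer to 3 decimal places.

0.989

Apply Bayes' rule: the posterior for each component is proportional to its prior times its likelihood at x.
Evaluate each component's likelihood at the observed value:
  f_Bull = 0.494797
  f_Bear = 0.00799765
Prior × likelihood for each component:
  w_Bull·f_Bull = 0.59 × 0.494797 = 0.29193
  w_Bear·f_Bear = 0.41 × 0.00799765 = 0.00327904
Marginal: 0.29193 + 0.00327904 = 0.295209
P(Regime Bull | x) ≈ 0.989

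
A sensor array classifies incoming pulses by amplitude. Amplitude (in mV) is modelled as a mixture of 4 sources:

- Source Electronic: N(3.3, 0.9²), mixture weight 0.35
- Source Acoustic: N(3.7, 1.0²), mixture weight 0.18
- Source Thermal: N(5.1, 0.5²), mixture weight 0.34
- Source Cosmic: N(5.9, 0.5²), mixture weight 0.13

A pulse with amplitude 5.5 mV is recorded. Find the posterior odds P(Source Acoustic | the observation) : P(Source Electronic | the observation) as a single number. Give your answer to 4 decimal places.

Only the two components matter; the odds are (w_i f_i(x)) / (w_j f_j(x)).
Evaluate each component's likelihood at the observed value:
  f_Electronic = 0.0223432
  f_Acoustic = 0.0789502
  f_Thermal = 0.579383
  f_Cosmic = 0.579383
Odds = (0.18/0.35) × (0.0789502/0.0223432) = 0.514286 × 3.53352 ≈ 1.8172

1.8172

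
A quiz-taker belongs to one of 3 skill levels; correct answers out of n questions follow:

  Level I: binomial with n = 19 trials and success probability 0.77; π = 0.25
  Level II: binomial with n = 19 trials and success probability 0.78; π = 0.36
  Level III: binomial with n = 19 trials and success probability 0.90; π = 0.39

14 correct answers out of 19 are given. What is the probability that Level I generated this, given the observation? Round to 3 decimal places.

By Bayes' theorem, P(k | x) = π_k f_k(x) / Σ_j π_j f_j(x).
Binomial probabilities:
  p_I = 0.192759
  p_II = 0.184903
  p_III = 0.0266011
Unnormalised posteriors:
  π_I·p_I = 0.25 × 0.192759 = 0.0481897
  π_II·p_II = 0.36 × 0.184903 = 0.0665649
  π_III·p_III = 0.39 × 0.0266011 = 0.0103744
Evidence: 0.0481897 + 0.0665649 + 0.0103744 = 0.125129
So the posterior for Level I is 0.0481897 / 0.125129 ≈ 0.385.

0.385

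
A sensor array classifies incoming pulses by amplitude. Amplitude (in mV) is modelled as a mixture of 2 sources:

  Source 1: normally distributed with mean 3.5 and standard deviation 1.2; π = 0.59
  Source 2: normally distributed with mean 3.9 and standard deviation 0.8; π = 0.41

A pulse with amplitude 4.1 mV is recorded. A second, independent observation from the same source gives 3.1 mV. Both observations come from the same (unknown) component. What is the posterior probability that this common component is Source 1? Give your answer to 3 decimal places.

0.476

P(component k | x) = π_k·f_k(x) / marginal(x), where marginal(x) = Σ_j π_j·f_j(x).
Since both observations come from the same component, the likelihood for component k is f_k(x₁)·f_k(x₂).
  f_1 = [0.293388] × [0.314486] = 0.0922664
  f_2 = [0.483335] × [0.302463] = 0.146191
Weight by the priors:
  π_1·f_1 = 0.59 × 0.0922664 = 0.0544371
  π_2·f_2 = 0.41 × 0.146191 = 0.0599384
Sum: 0.0544371 + 0.0599384 = 0.114376
P(Source 1 | data) = 0.0544371 / 0.114376 ≈ 0.476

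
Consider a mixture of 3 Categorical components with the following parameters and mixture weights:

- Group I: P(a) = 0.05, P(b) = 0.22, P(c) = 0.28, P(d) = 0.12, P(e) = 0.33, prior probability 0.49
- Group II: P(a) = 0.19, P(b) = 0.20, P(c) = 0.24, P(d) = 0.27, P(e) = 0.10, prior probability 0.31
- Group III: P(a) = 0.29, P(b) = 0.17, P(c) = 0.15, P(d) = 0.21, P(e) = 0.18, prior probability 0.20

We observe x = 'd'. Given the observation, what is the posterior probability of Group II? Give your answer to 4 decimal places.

0.4537

P(component k | x) = w_k·f_k(x) / marginal(x), where marginal(x) = Σ_j w_j·f_j(x).
Categorical probabilities:
  L_I = P(d | comp) = 0.12
  L_II = P(d | comp) = 0.27
  L_III = P(d | comp) = 0.21
Weight by the priors:
  w_I·L_I = 0.49 × 0.12 = 0.0588
  w_II·L_II = 0.31 × 0.27 = 0.0837
  w_III·L_III = 0.20 × 0.21 = 0.042
Sum: 0.0588 + 0.0837 + 0.042 = 0.1845
P(Group II | 'd') ≈ 0.4537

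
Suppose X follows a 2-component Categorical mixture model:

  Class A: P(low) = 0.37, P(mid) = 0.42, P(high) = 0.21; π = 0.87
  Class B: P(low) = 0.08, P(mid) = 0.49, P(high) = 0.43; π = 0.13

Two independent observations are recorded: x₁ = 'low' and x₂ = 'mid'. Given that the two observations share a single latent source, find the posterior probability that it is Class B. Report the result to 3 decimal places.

0.036

The responsibility of component k is π_k f_k(x) divided by Σ_j π_j f_j(x).
Since both observations come from the same component, the likelihood for component k is f_k(x₁)·f_k(x₂).
  L_A = [0.37] × [0.42] = 0.1554
  L_B = [0.08] × [0.49] = 0.0392
Multiply by the mixture weights:
  π_A·L_A = 0.87 × 0.1554 = 0.135198
  π_B·L_B = 0.13 × 0.0392 = 0.005096
Denominator: 0.135198 + 0.005096 = 0.140294
P(Class B | x₁, x₂) = 0.005096 / 0.140294 ≈ 0.036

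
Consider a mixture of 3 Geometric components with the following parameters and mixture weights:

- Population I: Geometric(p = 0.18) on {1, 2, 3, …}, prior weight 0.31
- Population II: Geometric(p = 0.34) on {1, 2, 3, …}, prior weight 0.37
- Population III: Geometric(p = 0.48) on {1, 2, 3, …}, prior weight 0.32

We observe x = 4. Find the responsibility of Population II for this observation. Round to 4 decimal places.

0.4085

P(component k | x) = π_k·f_k(x) / marginal(x), where marginal(x) = Σ_j π_j·f_j(x).
Geometric probabilities:
  p_I = 0.0992462
  p_II = 0.0977486
  p_III = 0.0674918
Unnormalised posteriors:
  π_I·p_I = 0.31 × 0.0992462 = 0.0307663
  π_II·p_II = 0.37 × 0.0977486 = 0.036167
  π_III·p_III = 0.32 × 0.0674918 = 0.0215974
Marginal: 0.0307663 + 0.036167 + 0.0215974 = 0.0885307
P(Population II | x) = 0.036167 / 0.0885307 ≈ 0.4085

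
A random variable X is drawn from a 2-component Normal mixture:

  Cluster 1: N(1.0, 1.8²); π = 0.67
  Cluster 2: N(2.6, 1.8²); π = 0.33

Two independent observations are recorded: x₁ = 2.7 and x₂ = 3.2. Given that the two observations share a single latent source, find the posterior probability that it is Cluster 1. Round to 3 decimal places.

Posterior ∝ prior × likelihood, so P(k | x) ∝ P(Z=k) f_k(x); normalise over all components.
Since both observations come from the same component, the likelihood for component k is f_k(x₁)·f_k(x₂).
  f_1 = [0.141889] × [0.105016] = 0.0149006
  f_2 = [0.221293] × [0.209657] = 0.0463957
Multiply by the mixture weights:
  P(Z=1)·f_1 = 0.67 × 0.0149006 = 0.00998342
  P(Z=2)·f_2 = 0.33 × 0.0463957 = 0.0153106
Sum: 0.00998342 + 0.0153106 = 0.025294
P(Cluster 1 | x₁,x₂) ≈ 0.395

0.395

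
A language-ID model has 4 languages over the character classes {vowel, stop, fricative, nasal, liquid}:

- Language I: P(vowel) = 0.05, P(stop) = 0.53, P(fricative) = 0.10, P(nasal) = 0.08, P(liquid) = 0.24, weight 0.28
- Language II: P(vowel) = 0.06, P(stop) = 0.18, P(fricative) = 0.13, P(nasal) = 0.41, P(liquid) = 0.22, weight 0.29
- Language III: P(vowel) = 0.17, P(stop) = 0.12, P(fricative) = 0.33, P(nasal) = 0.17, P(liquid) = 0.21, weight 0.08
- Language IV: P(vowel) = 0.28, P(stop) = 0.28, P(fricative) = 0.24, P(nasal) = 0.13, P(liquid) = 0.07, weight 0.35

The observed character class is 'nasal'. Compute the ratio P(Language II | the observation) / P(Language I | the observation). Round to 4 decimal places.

Posterior odds = (P(Z=i) f_i(x)) / (P(Z=j) f_j(x)); the normalising sum cancels.
Categorical probabilities:
  L_I = P(nasal | comp) = 0.08
  L_II = P(nasal | comp) = 0.41
  L_III = P(nasal | comp) = 0.17
  L_IV = P(nasal | comp) = 0.13
Posterior odds = (P(Z=II)·L_II) / (P(Z=I)·L_I) = (0.29·0.41) / (0.28·0.08) = 0.1189 / 0.0224 ≈ 5.3080

5.3080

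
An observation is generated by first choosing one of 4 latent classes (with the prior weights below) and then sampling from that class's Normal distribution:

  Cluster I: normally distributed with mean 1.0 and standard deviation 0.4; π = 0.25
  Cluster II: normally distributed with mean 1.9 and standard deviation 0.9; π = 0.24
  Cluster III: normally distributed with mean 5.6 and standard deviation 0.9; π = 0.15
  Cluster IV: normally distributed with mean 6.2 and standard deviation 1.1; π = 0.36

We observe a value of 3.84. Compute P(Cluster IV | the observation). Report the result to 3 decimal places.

0.392

By Bayes' theorem, P(k | x) = π_k f_k(x) / Σ_j π_j f_j(x).
Evaluate each component's likelihood at the observed value:
  p_I = 1.12839e-11
  p_II = 0.0434221
  p_III = 0.0655019
  p_IV = 0.0363073
Multiply by the mixture weights:
  π_I·p_I = 0.25 × 1.12839e-11 = 2.82096e-12
  π_II·p_II = 0.24 × 0.0434221 = 0.0104213
  π_III·p_III = 0.15 × 0.0655019 = 0.00982528
  π_IV·p_IV = 0.36 × 0.0363073 = 0.0130706
Sum: 2.82096e-12 + 0.0104213 + 0.00982528 + 0.0130706 = 0.0333172
P(Cluster IV | x) ≈ 0.392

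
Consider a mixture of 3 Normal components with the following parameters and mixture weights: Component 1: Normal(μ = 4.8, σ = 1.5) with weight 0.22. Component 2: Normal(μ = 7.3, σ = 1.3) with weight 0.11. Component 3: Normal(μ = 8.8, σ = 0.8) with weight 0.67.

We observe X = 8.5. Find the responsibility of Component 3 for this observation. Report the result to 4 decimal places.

0.9261

The responsibility of component k is w_k f_k(x) divided by Σ_j w_j f_j(x).
Evaluate each component's likelihood at the observed value:
  f_1 = (1/(1.5·√(2π)))·exp(−(8.5−4.8)²/(2·1.5²)) = 0.265962·exp(-3.04222) = 0.012694
  f_2 = (1/(1.3·√(2π)))·exp(−(8.5−7.3)²/(2·1.3²)) = 0.306879·exp(-0.42604) = 0.20042
  f_3 = (1/(0.8·√(2π)))·exp(−(8.5−8.8)²/(2·0.8²)) = 0.498678·exp(-0.07031) = 0.464819
Unnormalised posteriors:
  w_1·f_1 = 0.22 × 0.012694 = 0.00279268
  w_2·f_2 = 0.11 × 0.20042 = 0.0220462
  w_3·f_3 = 0.67 × 0.464819 = 0.311429
Denominator: 0.00279268 + 0.0220462 + 0.311429 = 0.336268
P(Component 3 | 8.5) ≈ 0.9261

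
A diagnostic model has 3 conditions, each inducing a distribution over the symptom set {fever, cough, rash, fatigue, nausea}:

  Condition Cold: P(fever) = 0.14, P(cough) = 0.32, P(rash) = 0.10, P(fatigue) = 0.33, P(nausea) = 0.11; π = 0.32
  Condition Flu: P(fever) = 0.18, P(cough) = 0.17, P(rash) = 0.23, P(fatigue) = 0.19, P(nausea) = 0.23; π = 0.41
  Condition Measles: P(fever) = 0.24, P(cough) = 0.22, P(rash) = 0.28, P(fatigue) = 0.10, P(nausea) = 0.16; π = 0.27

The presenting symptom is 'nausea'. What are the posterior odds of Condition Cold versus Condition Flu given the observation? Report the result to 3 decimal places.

0.373

Since P(k|x) ∝ w_k f_k(x), the posterior odds are w_i f_i(x) / (w_j f_j(x)).
Evaluate each component's likelihood at the observed value:
  p_Cold = 0.11
  p_Flu = 0.23
  p_Measles = 0.16
Posterior odds = (w_Cold·p_Cold) / (w_Flu·p_Flu) = (0.32·0.11) / (0.41·0.23) = 0.0352 / 0.0943 ≈ 0.373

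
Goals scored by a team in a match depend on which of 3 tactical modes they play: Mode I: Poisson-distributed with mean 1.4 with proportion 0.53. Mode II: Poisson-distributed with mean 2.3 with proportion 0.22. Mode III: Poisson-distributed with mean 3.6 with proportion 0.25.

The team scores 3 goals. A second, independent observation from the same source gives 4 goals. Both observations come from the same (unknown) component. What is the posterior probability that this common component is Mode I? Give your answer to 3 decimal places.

By Bayes' theorem, P(k | x) = w_k f_k(x) / Σ_j w_j f_j(x).
Since both observations come from the same component, the likelihood for component k is f_k(x₁)·f_k(x₂).
  p_I = [0.112777] × [0.039472] = 0.00445153
  p_II = [0.203308] × [0.116902] = 0.0237672
  p_III = [0.212469] × [0.191222] = 0.0406289
Unnormalised posteriors:
  w_I·p_I = 0.53 × 0.00445153 = 0.00235931
  w_II·p_II = 0.22 × 0.0237672 = 0.00522878
  w_III·p_III = 0.25 × 0.0406289 = 0.0101572
Evidence: 0.00235931 + 0.00522878 + 0.0101572 = 0.0177453
So the posterior for Mode I is 0.00235931 / 0.0177453 ≈ 0.133.

0.133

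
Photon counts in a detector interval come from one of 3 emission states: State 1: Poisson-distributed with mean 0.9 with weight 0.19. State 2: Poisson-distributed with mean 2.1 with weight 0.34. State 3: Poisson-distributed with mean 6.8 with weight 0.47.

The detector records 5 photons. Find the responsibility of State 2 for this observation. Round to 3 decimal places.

0.182

Posterior ∝ prior × likelihood, so P(k | x) ∝ π_k f_k(x); normalise over all components.
Component likelihoods at x = 5 photons:
  f_1 = 0.00200063
  f_2 = 0.041677
  f_3 = 0.134946
Prior × likelihood for each component:
  π_1·f_1 = 0.19 × 0.00200063 = 0.000380119
  π_2·f_2 = 0.34 × 0.041677 = 0.0141702
  π_3·f_3 = 0.47 × 0.134946 = 0.0634247
Normaliser: 0.000380119 + 0.0141702 + 0.0634247 = 0.0779751
P(State 2 | data) = 0.0141702 / 0.0779751 ≈ 0.182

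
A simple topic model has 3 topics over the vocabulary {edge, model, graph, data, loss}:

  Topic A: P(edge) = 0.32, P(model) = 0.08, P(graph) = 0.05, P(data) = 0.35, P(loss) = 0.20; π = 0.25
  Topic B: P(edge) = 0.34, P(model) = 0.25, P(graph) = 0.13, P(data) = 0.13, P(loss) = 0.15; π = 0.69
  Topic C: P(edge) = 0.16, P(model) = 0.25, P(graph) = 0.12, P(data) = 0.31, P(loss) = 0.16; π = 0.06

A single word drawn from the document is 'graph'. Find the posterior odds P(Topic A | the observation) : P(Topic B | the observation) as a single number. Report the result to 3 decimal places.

Only the two components matter; the odds are (π_i f_i(x)) / (π_j f_j(x)).
Component likelihoods at x = 'graph':
  L_A = P(graph | comp) = 0.05
  L_B = P(graph | comp) = 0.13
  L_C = P(graph | comp) = 0.12
Posterior odds = (π_A·L_A) / (π_B·L_B) = (0.25·0.05) / (0.69·0.13) = 0.0125 / 0.0897 ≈ 0.139

0.139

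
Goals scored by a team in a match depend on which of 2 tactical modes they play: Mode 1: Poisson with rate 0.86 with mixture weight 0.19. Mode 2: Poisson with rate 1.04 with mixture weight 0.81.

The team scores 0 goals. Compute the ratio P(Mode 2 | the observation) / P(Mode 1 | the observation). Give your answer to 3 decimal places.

3.561

Only the two components matter; the odds are (π_i f_i(x)) / (π_j f_j(x)).
Component likelihoods at x = 0 goals:
  p_1 = e^(−0.86)·0.86^0/0! = 0.423162
  p_2 = e^(−1.04)·1.04^0/0! = 0.353455
Odds = (0.81/0.19) × (0.353455/0.423162) = 4.26316 × 0.83527 ≈ 3.561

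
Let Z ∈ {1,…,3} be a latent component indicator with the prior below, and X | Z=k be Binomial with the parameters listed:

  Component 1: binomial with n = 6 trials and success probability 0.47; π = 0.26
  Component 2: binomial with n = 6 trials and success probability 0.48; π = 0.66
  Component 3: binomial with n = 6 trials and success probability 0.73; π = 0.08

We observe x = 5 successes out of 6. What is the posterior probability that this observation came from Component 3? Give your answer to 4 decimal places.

Apply Bayes' rule: the posterior for each component is proportional to its prior times its likelihood at x.
Binomial probabilities:
  p_1 = C(6,5)·0.47^5·0.53^1 = 6·0.0229345·0.53 = 0.0729317
  p_2 = C(6,5)·0.48^5·0.52^1 = 6·0.0254804·0.52 = 0.0794988
  p_3 = C(6,5)·0.73^5·0.27^1 = 6·0.207307·0.27 = 0.335838
Prior × likelihood for each component:
  w_1·p_1 = 0.26 × 0.0729317 = 0.0189622
  w_2·p_2 = 0.66 × 0.0794988 = 0.0524692
  w_3·p_3 = 0.08 × 0.335838 = 0.026867
Normaliser: 0.0189622 + 0.0524692 + 0.026867 = 0.0982985
So the posterior for Component 3 is 0.026867 / 0.0982985 ≈ 0.2733.

0.2733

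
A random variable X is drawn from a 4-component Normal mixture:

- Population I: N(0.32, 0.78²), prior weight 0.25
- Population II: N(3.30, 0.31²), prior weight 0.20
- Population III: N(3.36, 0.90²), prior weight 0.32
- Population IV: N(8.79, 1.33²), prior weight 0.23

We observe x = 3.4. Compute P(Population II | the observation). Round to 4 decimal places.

0.6328

Posterior ∝ prior × likelihood, so P(k | x) ∝ P(Z=k) f_k(x); normalise over all components.
Evaluate each component's likelihood at the observed value:
  f_I = 0.000210366
  f_II = 1.22167
  f_III = 0.442832
  f_IV = 8.14087e-05
Unnormalised posteriors:
  P(Z=I)·f_I = 0.25 × 0.000210366 = 5.25914e-05
  P(Z=II)·f_II = 0.20 × 1.22167 = 0.244333
  P(Z=III)·f_III = 0.32 × 0.442832 = 0.141706
  P(Z=IV)·f_IV = 0.23 × 8.14087e-05 = 1.8724e-05
Marginal: 5.25914e-05 + 0.244333 + 0.141706 + 1.8724e-05 = 0.386111
So the posterior for Population II is 0.244333 / 0.386111 ≈ 0.6328.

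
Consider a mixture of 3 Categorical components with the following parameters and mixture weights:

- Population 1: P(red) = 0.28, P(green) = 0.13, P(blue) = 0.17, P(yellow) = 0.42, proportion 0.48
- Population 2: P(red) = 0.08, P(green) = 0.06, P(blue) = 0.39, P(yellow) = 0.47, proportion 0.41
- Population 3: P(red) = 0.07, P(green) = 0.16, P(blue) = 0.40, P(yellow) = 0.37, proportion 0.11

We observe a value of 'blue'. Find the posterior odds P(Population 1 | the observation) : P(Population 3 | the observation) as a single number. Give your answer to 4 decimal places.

1.8545

Since P(k|x) ∝ π_k f_k(x), the posterior odds are π_i f_i(x) / (π_j f_j(x)).
Categorical probabilities:
  L_1 = P(blue | comp) = 0.17
  L_2 = P(blue | comp) = 0.39
  L_3 = P(blue | comp) = 0.40
Posterior odds = (π_1·L_1) / (π_3·L_3) = (0.48·0.17) / (0.11·0.4) = 0.0816 / 0.044 ≈ 1.8545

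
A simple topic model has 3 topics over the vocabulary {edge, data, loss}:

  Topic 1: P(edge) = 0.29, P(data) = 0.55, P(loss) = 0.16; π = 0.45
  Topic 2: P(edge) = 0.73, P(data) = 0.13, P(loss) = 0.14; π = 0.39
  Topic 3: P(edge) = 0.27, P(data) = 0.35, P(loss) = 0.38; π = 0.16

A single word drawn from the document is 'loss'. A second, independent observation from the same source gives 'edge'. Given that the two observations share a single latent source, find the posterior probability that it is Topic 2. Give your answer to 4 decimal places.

Apply Bayes' rule: the posterior for each component is proportional to its prior times its likelihood at x.
Since both observations come from the same component, the likelihood for component k is f_k(x₁)·f_k(x₂).
  L_1 = [0.16] × [0.29] = 0.0464
  L_2 = [0.14] × [0.73] = 0.1022
  L_3 = [0.38] × [0.27] = 0.1026
Multiply by the mixture weights:
  P(Z=1)·L_1 = 0.45 × 0.0464 = 0.02088
  P(Z=2)·L_2 = 0.39 × 0.1022 = 0.039858
  P(Z=3)·L_3 = 0.16 × 0.1026 = 0.016416
Denominator: 0.02088 + 0.039858 + 0.016416 = 0.077154
Responsibility of Topic 2: 0.039858 / 0.077154 ≈ 0.5166

0.5166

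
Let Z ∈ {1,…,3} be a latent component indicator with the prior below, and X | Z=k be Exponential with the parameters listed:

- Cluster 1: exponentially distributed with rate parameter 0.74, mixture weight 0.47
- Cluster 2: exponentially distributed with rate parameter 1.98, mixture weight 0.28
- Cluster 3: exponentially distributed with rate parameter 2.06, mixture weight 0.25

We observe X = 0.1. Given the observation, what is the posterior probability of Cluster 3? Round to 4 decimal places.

The responsibility of component k is π_k f_k(x) divided by Σ_j π_j f_j(x).
Component likelihoods at x = 0.1:
  L_1 = 0.74·e^(−0.74·0.1) = 0.74·e^(−0.0740) = 0.687217
  L_2 = 1.98·e^(−1.98·0.1) = 1.98·e^(−0.1980) = 1.62433
  L_3 = 2.06·e^(−2.06·0.1) = 2.06·e^(−0.2060) = 1.6765
Multiply by the mixture weights:
  π_1·L_1 = 0.47 × 0.687217 = 0.322992
  π_2·L_2 = 0.28 × 1.62433 = 0.454813
  π_3·L_3 = 0.25 × 1.6765 = 0.419124
Evidence: 0.322992 + 0.454813 + 0.419124 = 1.19693
So the posterior for Cluster 3 is 0.419124 / 1.19693 ≈ 0.3502.

0.3502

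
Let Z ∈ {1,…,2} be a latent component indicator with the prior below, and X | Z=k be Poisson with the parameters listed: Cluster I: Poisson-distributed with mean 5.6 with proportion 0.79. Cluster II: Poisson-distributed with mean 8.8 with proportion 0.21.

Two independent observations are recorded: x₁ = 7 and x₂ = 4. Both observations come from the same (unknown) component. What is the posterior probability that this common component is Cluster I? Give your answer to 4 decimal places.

Apply Bayes' rule: the posterior for each component is proportional to its prior times its likelihood at x.
Since both observations come from the same component, the likelihood for component k is f_k(x₁)·f_k(x₂).
  f_I = [0.126717] × [0.151528] = 0.0192012
  f_II = [0.122224] × [0.0376641] = 0.00460346
Prior × likelihood for each component:
  π_I·f_I = 0.79 × 0.0192012 = 0.0151689
  π_II·f_II = 0.21 × 0.00460346 = 0.000966727
Sum: 0.0151689 + 0.000966727 = 0.0161357
P(Cluster I | x) ≈ 0.9401

0.9401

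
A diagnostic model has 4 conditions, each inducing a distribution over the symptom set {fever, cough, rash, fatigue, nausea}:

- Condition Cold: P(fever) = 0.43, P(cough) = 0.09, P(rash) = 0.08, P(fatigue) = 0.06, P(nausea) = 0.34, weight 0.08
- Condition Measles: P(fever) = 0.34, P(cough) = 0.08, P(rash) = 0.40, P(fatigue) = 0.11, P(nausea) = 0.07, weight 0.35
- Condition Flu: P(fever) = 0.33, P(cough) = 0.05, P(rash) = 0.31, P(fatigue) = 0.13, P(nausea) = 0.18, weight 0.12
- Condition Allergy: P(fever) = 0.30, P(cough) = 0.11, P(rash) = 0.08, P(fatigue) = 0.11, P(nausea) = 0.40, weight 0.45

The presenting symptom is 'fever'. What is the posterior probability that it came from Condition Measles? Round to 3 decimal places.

The responsibility of component k is π_k f_k(x) divided by Σ_j π_j f_j(x).
Evaluate each component's likelihood at the observed value:
  p_Cold = P(fever | comp) = 0.43
  p_Measles = P(fever | comp) = 0.34
  p_Flu = P(fever | comp) = 0.33
  p_Allergy = P(fever | comp) = 0.30
Prior × likelihood for each component:
  π_Cold·p_Cold = 0.08 × 0.43 = 0.0344
  π_Measles·p_Measles = 0.35 × 0.34 = 0.119
  π_Flu·p_Flu = 0.12 × 0.33 = 0.0396
  π_Allergy·p_Allergy = 0.45 × 0.3 = 0.135
Marginal: 0.0344 + 0.119 + 0.0396 + 0.135 = 0.328
P(Condition Measles | x) ≈ 0.363

0.363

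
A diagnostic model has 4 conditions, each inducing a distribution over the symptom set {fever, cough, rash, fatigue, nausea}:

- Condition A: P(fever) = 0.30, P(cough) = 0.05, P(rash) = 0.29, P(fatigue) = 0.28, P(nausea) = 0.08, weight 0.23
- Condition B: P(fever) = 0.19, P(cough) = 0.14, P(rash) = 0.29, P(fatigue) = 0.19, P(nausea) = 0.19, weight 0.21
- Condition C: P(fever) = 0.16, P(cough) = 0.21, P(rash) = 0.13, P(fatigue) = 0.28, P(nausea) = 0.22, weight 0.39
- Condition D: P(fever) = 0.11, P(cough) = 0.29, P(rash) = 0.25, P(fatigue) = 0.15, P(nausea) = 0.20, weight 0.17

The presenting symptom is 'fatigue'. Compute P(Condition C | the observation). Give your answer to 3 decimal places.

0.457

By Bayes' theorem, P(k | x) = w_k f_k(x) / Σ_j w_j f_j(x).
Evaluate each component's likelihood at the observed value:
  p_A = P(fatigue | comp) = 0.28
  p_B = P(fatigue | comp) = 0.19
  p_C = P(fatigue | comp) = 0.28
  p_D = P(fatigue | comp) = 0.15
Weight by the priors:
  w_A·p_A = 0.23 × 0.28 = 0.0644
  w_B·p_B = 0.21 × 0.19 = 0.0399
  w_C·p_C = 0.39 × 0.28 = 0.1092
  w_D·p_D = 0.17 × 0.15 = 0.0255
Sum: 0.0644 + 0.0399 + 0.1092 + 0.0255 = 0.239
Responsibility of Condition C: 0.1092 / 0.239 ≈ 0.457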